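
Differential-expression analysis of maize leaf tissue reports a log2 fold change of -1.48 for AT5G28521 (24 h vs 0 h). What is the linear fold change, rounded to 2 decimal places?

0.36

Fold change = 2^(-1.48) = 0.358
That is, AT5G28521 drops to 35.8% of the 0 h level.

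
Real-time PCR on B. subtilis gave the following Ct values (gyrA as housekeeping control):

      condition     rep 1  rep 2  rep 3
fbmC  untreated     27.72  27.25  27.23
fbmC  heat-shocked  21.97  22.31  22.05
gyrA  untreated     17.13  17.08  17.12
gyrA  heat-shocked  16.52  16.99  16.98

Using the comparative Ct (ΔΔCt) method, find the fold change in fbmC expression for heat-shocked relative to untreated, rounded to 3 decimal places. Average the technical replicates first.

Mean Ct: fbmC untreated 27.400; fbmC heat-shocked 22.110; gyrA untreated 17.110; gyrA heat-shocked 16.830
ΔCt(untreated) = 27.400 − 17.110 = 10.290
ΔCt(heat-shocked) = 22.110 − 16.830 = 5.280
ΔΔCt = 5.280 − 10.290 = -5.010
Fold change = 2^(−(-5.010)) = 2^5.010 = 32.2226

32.223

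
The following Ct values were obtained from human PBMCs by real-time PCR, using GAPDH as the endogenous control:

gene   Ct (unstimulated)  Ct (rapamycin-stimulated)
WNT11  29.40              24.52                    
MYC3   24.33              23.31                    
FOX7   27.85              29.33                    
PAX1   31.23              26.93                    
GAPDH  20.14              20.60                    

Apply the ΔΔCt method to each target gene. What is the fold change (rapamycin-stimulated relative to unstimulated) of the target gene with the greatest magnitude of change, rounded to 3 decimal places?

WNT11: ΔΔCt = (24.52−20.60) − (29.40−20.14) = 3.92 − 9.26 = -5.34; fold change = 2^5.34 = 40.504
MYC3: ΔΔCt = (23.31−20.60) − (24.33−20.14) = 2.71 − 4.19 = -1.48; fold change = 2^1.48 = 2.789
FOX7: ΔΔCt = (29.33−20.60) − (27.85−20.14) = 8.73 − 7.71 = 1.02; fold change = 2^-1.02 = 0.493
PAX1: ΔΔCt = (26.93−20.60) − (31.23−20.14) = 6.33 − 11.09 = -4.76; fold change = 2^4.76 = 27.096
WNT11 has the largest |ΔΔCt| = 5.34.

40.504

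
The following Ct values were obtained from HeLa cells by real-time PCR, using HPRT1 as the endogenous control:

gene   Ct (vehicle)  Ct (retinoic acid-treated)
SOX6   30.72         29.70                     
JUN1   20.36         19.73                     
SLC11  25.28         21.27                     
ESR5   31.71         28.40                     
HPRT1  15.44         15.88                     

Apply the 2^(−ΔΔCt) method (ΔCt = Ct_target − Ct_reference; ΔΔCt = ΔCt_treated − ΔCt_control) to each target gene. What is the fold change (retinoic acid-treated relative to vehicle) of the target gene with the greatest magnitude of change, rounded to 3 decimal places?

21.857

SOX6: ΔΔCt = (29.70−15.88) − (30.72−15.44) = 13.82 − 15.28 = -1.46; fold change = 2^1.46 = 2.751
JUN1: ΔΔCt = (19.73−15.88) − (20.36−15.44) = 3.85 − 4.92 = -1.07; fold change = 2^1.07 = 2.099
SLC11: ΔΔCt = (21.27−15.88) − (25.28−15.44) = 5.39 − 9.84 = -4.45; fold change = 2^4.45 = 21.857
ESR5: ΔΔCt = (28.40−15.88) − (31.71−15.44) = 12.52 − 16.27 = -3.75; fold change = 2^3.75 = 13.454
SLC11 has the largest |ΔΔCt| = 4.45.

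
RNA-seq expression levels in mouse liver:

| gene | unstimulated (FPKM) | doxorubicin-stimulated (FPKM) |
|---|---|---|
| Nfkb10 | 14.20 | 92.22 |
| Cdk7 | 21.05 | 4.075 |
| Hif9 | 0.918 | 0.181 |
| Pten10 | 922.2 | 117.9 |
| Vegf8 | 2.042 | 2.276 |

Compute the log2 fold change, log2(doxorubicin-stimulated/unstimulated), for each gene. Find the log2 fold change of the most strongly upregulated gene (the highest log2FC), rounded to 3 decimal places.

2.699

log2(92.22/14.20) = 2.699  (Nfkb10)
log2(4.075/21.05) = -2.369  (Cdk7)
log2(0.181/0.918) = -2.343  (Hif9)
log2(117.9/922.2) = -2.968  (Pten10)
log2(2.276/2.042) = 0.157  (Vegf8)
Nfkb10 is most strongly upregulated.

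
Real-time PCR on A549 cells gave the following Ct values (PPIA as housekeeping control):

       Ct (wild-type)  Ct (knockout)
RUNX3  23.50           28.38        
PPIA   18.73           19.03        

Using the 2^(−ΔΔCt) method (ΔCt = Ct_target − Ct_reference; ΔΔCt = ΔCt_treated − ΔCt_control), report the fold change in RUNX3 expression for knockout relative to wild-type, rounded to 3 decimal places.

ΔCt(wild-type) = 23.500 − 18.730 = 4.770
ΔCt(knockout) = 28.380 − 19.030 = 9.350
ΔΔCt = 9.350 − 4.770 = 4.580
Fold change = 2^(−4.580) = 0.0418

0.042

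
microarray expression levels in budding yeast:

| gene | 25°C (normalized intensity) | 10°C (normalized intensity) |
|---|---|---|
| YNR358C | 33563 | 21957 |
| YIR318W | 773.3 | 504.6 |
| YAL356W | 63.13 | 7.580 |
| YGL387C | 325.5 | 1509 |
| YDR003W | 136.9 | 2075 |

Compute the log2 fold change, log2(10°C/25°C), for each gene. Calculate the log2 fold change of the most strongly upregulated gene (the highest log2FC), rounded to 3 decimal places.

log2(21957/33563) = -0.612  (YNR358C)
log2(504.6/773.3) = -0.616  (YIR318W)
log2(7.580/63.13) = -3.058  (YAL356W)
log2(1509/325.5) = 2.213  (YGL387C)
log2(2075/136.9) = 3.922  (YDR003W)
YDR003W is most strongly upregulated.

3.922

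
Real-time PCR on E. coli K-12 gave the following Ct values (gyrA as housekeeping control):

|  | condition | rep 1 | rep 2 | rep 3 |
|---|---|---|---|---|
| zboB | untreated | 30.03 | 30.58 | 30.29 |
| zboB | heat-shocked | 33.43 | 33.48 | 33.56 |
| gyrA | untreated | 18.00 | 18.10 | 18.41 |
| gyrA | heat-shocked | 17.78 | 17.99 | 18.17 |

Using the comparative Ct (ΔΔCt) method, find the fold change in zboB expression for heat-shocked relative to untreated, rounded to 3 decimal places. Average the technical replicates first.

0.096

Mean Ct: zboB untreated 30.300; zboB heat-shocked 33.490; gyrA untreated 18.170; gyrA heat-shocked 17.980
ΔCt(untreated) = 30.300 − 18.170 = 12.130
ΔCt(heat-shocked) = 33.490 − 17.980 = 15.510
ΔΔCt = 15.510 − 12.130 = 3.380
Fold change = 2^(−3.380) = 0.0961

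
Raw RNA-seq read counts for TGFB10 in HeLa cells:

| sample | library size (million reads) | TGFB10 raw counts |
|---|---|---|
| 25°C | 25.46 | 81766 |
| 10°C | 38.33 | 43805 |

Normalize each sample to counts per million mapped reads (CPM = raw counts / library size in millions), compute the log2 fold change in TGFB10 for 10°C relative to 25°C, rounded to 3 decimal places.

-1.491

CPM(25°C) = 81766 / 25.46 = 3211.5475
CPM(10°C) = 43805 / 38.33 = 1142.8385
Fold change = 1142.8385 / 3211.5475 = 0.35585
log2(0.35585) = -1.4906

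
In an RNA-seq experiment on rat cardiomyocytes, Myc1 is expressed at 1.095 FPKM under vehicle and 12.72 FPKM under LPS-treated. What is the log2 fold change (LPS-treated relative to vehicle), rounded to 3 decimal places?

3.538

Fold change = 12.72 / 1.095 = 11.6164
log2(11.6164) = 3.5381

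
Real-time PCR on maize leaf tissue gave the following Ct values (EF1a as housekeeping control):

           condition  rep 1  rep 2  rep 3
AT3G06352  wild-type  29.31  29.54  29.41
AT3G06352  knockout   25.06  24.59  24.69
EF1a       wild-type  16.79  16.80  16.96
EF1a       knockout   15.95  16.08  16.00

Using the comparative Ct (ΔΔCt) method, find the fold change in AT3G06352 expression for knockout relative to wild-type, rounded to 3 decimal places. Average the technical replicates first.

Mean Ct: AT3G06352 wild-type 29.420; AT3G06352 knockout 24.780; EF1a wild-type 16.850; EF1a knockout 16.010
ΔCt(wild-type) = 29.420 − 16.850 = 12.570
ΔCt(knockout) = 24.780 − 16.010 = 8.770
ΔΔCt = 8.770 − 12.570 = -3.800
Fold change = 2^(−(-3.800)) = 2^3.800 = 13.9288

13.929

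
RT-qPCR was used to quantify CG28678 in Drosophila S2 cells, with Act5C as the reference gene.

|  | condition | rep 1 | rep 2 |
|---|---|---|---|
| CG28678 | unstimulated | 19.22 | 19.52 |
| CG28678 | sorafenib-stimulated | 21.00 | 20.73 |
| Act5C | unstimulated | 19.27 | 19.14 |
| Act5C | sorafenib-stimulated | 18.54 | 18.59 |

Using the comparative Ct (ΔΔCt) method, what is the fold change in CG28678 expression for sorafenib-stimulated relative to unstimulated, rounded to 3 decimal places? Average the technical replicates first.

Mean Ct: CG28678 unstimulated 19.370; CG28678 sorafenib-stimulated 20.865; Act5C unstimulated 19.205; Act5C sorafenib-stimulated 18.565
ΔCt(unstimulated) = 19.370 − 19.205 = 0.165
ΔCt(sorafenib-stimulated) = 20.865 − 18.565 = 2.300
ΔΔCt = 2.300 − 0.165 = 2.135
Fold change = 2^(−2.135) = 0.2277

0.228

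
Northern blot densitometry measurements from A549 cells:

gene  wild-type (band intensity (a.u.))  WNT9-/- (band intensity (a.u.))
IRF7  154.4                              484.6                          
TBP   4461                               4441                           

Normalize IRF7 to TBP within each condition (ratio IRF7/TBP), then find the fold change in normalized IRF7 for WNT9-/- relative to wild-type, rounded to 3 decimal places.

IRF7/TBP (wild-type) = 154.4 / 4461 = 0.034611
IRF7/TBP (WNT9-/-) = 484.6 / 4441 = 0.10912
Fold change = 0.10912 / 0.034611 = 3.1527

3.153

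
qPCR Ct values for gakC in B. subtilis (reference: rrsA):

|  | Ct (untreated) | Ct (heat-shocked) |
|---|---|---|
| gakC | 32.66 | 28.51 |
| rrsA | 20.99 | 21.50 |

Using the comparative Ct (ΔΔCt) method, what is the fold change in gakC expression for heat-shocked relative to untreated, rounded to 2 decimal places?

25.28

ΔCt(untreated) = 32.660 − 20.990 = 11.670
ΔCt(heat-shocked) = 28.510 − 21.500 = 7.010
ΔΔCt = 7.010 − 11.670 = -4.660
Fold change = 2^(−(-4.660)) = 2^4.660 = 25.281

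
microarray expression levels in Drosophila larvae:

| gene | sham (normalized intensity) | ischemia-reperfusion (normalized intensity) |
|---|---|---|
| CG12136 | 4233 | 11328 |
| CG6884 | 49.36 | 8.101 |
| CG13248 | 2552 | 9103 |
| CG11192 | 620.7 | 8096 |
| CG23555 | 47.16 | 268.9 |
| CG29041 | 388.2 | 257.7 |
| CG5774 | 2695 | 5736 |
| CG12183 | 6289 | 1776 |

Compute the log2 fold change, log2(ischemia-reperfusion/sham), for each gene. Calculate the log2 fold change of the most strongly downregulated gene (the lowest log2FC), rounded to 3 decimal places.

-2.607

log2(11328/4233) = 1.420  (CG12136)
log2(8.101/49.36) = -2.607  (CG6884)
log2(9103/2552) = 1.835  (CG13248)
log2(8096/620.7) = 3.705  (CG11192)
log2(268.9/47.16) = 2.511  (CG23555)
log2(257.7/388.2) = -0.591  (CG29041)
log2(5736/2695) = 1.090  (CG5774)
log2(1776/6289) = -1.824  (CG12183)
CG6884 is most strongly downregulated.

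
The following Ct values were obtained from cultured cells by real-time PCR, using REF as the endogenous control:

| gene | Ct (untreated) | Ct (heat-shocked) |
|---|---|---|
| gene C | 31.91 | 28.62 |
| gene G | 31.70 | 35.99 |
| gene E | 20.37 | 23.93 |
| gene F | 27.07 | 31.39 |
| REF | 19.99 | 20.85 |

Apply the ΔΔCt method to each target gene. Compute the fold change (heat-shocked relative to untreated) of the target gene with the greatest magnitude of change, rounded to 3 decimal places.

gene C: ΔΔCt = (28.62−20.85) − (31.91−19.99) = 7.77 − 11.92 = -4.15; fold change = 2^4.15 = 17.753
gene G: ΔΔCt = (35.99−20.85) − (31.70−19.99) = 15.14 − 11.71 = 3.43; fold change = 2^-3.43 = 0.093
gene E: ΔΔCt = (23.93−20.85) − (20.37−19.99) = 3.08 − 0.38 = 2.70; fold change = 2^-2.70 = 0.154
gene F: ΔΔCt = (31.39−20.85) − (27.07−19.99) = 10.54 − 7.08 = 3.46; fold change = 2^-3.46 = 0.091
gene C has the largest |ΔΔCt| = 4.15.

17.753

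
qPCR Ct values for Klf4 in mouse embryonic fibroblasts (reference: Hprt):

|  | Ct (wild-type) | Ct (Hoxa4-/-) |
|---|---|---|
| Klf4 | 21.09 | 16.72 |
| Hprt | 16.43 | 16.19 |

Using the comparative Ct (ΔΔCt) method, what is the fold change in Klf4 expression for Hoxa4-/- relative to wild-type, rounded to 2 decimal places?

17.51

ΔCt(wild-type) = 21.090 − 16.430 = 4.660
ΔCt(Hoxa4-/-) = 16.720 − 16.190 = 0.530
ΔΔCt = 0.530 − 4.660 = -4.130
Fold change = 2^(−(-4.130)) = 2^4.130 = 17.509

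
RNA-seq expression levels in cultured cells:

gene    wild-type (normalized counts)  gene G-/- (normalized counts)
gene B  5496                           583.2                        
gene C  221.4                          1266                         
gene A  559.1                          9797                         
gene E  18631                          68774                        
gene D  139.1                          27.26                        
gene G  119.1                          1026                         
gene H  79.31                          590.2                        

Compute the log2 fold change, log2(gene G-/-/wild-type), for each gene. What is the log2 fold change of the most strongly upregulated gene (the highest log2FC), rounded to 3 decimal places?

4.131

log2(583.2/5496) = -3.236  (gene B)
log2(1266/221.4) = 2.516  (gene C)
log2(9797/559.1) = 4.131  (gene A)
log2(68774/18631) = 1.884  (gene E)
log2(27.26/139.1) = -2.351  (gene D)
log2(1026/119.1) = 3.107  (gene G)
log2(590.2/79.31) = 2.896  (gene H)
gene A is most strongly upregulated.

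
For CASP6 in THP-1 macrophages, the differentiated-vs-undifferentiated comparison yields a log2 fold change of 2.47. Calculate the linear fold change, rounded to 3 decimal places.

Fold change = 2^(2.47) = 5.5404

5.540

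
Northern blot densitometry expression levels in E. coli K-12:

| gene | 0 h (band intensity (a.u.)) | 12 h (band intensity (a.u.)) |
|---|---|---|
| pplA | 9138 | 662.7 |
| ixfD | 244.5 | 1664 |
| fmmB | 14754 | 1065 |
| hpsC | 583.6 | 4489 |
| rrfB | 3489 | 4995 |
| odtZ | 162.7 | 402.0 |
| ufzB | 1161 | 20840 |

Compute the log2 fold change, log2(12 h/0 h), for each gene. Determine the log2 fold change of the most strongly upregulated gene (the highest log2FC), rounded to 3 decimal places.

4.166

log2(662.7/9138) = -3.785  (pplA)
log2(1664/244.5) = 2.767  (ixfD)
log2(1065/14754) = -3.792  (fmmB)
log2(4489/583.6) = 2.943  (hpsC)
log2(4995/3489) = 0.518  (rrfB)
log2(402.0/162.7) = 1.305  (odtZ)
log2(20840/1161) = 4.166  (ufzB)
ufzB is most strongly upregulated.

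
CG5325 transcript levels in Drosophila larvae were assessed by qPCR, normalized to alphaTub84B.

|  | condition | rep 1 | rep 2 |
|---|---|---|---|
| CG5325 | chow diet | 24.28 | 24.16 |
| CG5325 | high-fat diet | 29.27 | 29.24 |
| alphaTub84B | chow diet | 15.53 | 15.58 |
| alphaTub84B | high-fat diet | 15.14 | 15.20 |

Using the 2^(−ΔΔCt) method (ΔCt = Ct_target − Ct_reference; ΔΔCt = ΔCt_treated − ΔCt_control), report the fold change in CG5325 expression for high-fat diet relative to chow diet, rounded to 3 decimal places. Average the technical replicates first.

0.023

Mean Ct: CG5325 chow diet 24.220; CG5325 high-fat diet 29.255; alphaTub84B chow diet 15.555; alphaTub84B high-fat diet 15.170
ΔCt(chow diet) = 24.220 − 15.555 = 8.665
ΔCt(high-fat diet) = 29.255 − 15.170 = 14.085
ΔΔCt = 14.085 − 8.665 = 5.420
Fold change = 2^(−5.420) = 0.0234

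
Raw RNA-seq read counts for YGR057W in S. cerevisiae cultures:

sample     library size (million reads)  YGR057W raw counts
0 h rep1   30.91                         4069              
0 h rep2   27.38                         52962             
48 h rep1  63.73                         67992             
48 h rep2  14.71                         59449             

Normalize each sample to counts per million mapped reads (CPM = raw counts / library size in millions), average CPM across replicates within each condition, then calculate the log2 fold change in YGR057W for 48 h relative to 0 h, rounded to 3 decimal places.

1.306

CPM(0 h rep1) = 4069 / 30.91 = 131.6402
CPM(0 h rep2) = 52962 / 27.38 = 1934.3316
CPM(48 h rep1) = 67992 / 63.73 = 1066.8759
CPM(48 h rep2) = 59449 / 14.71 = 4041.4004
mean CPM(0 h) = 1032.9859; mean CPM(48 h) = 2554.1381
Fold change = 2554.1381 / 1032.9859 = 2.47258
log2(2.47258) = 1.3060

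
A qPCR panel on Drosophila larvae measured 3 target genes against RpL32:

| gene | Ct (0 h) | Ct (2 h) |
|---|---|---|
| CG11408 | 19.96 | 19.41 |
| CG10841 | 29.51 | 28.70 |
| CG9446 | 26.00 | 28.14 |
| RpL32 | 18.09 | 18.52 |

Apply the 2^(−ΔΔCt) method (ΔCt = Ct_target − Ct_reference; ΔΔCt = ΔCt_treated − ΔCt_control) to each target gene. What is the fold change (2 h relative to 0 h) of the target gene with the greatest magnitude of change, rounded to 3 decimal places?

CG11408: ΔΔCt = (19.41−18.52) − (19.96−18.09) = 0.89 − 1.87 = -0.98; fold change = 2^0.98 = 1.972
CG10841: ΔΔCt = (28.70−18.52) − (29.51−18.09) = 10.18 − 11.42 = -1.24; fold change = 2^1.24 = 2.362
CG9446: ΔΔCt = (28.14−18.52) − (26.00−18.09) = 9.62 − 7.91 = 1.71; fold change = 2^-1.71 = 0.306
CG9446 has the largest |ΔΔCt| = 1.71.

0.306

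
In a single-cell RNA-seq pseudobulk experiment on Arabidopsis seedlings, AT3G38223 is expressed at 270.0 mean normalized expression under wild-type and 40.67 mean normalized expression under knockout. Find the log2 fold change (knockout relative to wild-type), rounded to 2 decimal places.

Fold change = 40.67 / 270.0 = 0.1506
log2(0.1506) = -2.731

-2.73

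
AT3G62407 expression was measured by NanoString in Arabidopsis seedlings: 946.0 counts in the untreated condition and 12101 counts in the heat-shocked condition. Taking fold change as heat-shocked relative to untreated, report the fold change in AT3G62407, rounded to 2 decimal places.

12.79

Fold change = 12101 / 946.0 = 12.792
AT3G62407 is upregulated.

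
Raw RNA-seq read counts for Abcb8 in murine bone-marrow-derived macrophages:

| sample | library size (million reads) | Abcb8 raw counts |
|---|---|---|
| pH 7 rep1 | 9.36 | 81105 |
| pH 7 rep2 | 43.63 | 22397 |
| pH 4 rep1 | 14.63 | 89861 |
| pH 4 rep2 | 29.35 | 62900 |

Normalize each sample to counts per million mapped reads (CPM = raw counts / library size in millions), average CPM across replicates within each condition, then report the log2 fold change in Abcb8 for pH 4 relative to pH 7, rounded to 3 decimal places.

CPM(pH 7 rep1) = 81105 / 9.36 = 8665.0641
CPM(pH 7 rep2) = 22397 / 43.63 = 513.3394
CPM(pH 4 rep1) = 89861 / 14.63 = 6142.2420
CPM(pH 4 rep2) = 62900 / 29.35 = 2143.1005
mean CPM(pH 7) = 4589.2018; mean CPM(pH 4) = 4142.6712
Fold change = 4142.6712 / 4589.2018 = 0.90270
log2(0.90270) = -0.1477

-0.148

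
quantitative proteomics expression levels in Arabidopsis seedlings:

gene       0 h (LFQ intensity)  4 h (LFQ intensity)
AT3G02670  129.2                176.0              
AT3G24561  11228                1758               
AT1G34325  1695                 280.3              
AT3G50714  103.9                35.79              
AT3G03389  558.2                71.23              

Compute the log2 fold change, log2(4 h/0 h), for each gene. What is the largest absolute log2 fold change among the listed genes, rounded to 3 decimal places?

log2(176.0/129.2) = 0.446  (AT3G02670)
log2(1758/11228) = -2.675  (AT3G24561)
log2(280.3/1695) = -2.596  (AT1G34325)
log2(35.79/103.9) = -1.538  (AT3G50714)
log2(71.23/558.2) = -2.970  (AT3G03389)
The largest magnitude belongs to AT3G03389.

2.970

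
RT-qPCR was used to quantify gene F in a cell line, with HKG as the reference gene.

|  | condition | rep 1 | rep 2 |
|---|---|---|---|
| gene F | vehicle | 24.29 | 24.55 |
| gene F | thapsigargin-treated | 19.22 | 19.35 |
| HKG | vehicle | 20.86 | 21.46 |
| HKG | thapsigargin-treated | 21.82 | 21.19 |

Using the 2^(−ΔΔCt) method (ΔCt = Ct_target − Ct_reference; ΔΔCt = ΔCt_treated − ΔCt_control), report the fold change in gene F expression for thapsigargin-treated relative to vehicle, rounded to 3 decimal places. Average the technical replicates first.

44.632

Mean Ct: gene F vehicle 24.420; gene F thapsigargin-treated 19.285; HKG vehicle 21.160; HKG thapsigargin-treated 21.505
ΔCt(vehicle) = 24.420 − 21.160 = 3.260
ΔCt(thapsigargin-treated) = 19.285 − 21.505 = -2.220
ΔΔCt = -2.220 − 3.260 = -5.480
Fold change = 2^(−(-5.480)) = 2^5.480 = 44.6318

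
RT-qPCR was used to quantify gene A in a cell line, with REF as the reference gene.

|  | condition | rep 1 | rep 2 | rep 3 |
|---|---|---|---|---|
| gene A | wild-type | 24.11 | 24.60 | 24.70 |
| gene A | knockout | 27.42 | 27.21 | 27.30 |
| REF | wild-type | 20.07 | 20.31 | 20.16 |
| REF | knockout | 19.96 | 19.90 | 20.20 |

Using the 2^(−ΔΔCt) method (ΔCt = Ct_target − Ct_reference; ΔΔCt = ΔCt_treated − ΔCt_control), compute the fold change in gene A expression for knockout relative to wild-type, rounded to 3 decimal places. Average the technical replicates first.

0.125

Mean Ct: gene A wild-type 24.470; gene A knockout 27.310; REF wild-type 20.180; REF knockout 20.020
ΔCt(wild-type) = 24.470 − 20.180 = 4.290
ΔCt(knockout) = 27.310 − 20.020 = 7.290
ΔΔCt = 7.290 − 4.290 = 3.000
Fold change = 2^(−3.000) = 0.1250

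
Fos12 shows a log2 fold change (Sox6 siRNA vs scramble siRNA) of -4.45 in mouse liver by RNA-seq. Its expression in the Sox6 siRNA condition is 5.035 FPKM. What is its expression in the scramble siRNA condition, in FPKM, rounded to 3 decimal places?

Fold change = 2^(-4.45) = 0.0458
scramble siRNA expression = 5.035 / 0.0458 = 110.048

110.048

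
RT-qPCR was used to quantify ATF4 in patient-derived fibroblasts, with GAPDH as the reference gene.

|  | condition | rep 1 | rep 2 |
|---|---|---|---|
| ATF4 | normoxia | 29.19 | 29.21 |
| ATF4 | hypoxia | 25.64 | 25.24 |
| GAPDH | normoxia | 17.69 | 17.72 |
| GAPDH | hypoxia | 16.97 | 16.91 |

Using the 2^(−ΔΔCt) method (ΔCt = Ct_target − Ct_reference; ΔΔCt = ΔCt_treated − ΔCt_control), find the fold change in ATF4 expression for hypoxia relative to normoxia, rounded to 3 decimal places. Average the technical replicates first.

7.972

Mean Ct: ATF4 normoxia 29.200; ATF4 hypoxia 25.440; GAPDH normoxia 17.705; GAPDH hypoxia 16.940
ΔCt(normoxia) = 29.200 − 17.705 = 11.495
ΔCt(hypoxia) = 25.440 − 16.940 = 8.500
ΔΔCt = 8.500 − 11.495 = -2.995
Fold change = 2^(−(-2.995)) = 2^2.995 = 7.9723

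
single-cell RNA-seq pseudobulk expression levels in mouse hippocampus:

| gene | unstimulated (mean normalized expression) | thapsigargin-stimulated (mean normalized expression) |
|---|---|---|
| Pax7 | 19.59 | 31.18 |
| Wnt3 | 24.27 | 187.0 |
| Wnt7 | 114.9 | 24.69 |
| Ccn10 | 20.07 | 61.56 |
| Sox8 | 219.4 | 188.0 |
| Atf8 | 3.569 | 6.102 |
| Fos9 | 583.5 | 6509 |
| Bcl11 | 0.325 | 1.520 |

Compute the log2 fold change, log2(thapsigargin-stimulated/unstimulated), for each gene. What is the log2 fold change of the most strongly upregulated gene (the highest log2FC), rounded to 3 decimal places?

log2(31.18/19.59) = 0.671  (Pax7)
log2(187.0/24.27) = 2.946  (Wnt3)
log2(24.69/114.9) = -2.218  (Wnt7)
log2(61.56/20.07) = 1.617  (Ccn10)
log2(188.0/219.4) = -0.223  (Sox8)
log2(6.102/3.569) = 0.774  (Atf8)
log2(6509/583.5) = 3.480  (Fos9)
log2(1.520/0.325) = 2.226  (Bcl11)
Fos9 is most strongly upregulated.

3.480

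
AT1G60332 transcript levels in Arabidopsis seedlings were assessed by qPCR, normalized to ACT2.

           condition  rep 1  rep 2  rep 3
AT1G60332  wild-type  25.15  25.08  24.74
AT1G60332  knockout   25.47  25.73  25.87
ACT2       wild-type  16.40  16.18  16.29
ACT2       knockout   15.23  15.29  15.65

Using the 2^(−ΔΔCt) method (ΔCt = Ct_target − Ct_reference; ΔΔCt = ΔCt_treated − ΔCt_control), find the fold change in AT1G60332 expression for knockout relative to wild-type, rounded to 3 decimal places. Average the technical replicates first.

Mean Ct: AT1G60332 wild-type 24.990; AT1G60332 knockout 25.690; ACT2 wild-type 16.290; ACT2 knockout 15.390
ΔCt(wild-type) = 24.990 − 16.290 = 8.700
ΔCt(knockout) = 25.690 − 15.390 = 10.300
ΔΔCt = 10.300 − 8.700 = 1.600
Fold change = 2^(−1.600) = 0.3299

0.330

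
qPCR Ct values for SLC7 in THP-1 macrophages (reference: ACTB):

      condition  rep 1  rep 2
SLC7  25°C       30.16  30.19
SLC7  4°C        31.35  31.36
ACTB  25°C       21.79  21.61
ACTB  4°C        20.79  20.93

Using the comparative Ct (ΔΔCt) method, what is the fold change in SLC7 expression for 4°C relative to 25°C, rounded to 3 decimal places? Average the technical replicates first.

Mean Ct: SLC7 25°C 30.175; SLC7 4°C 31.355; ACTB 25°C 21.700; ACTB 4°C 20.860
ΔCt(25°C) = 30.175 − 21.700 = 8.475
ΔCt(4°C) = 31.355 − 20.860 = 10.495
ΔΔCt = 10.495 − 8.475 = 2.020
Fold change = 2^(−2.020) = 0.2466

0.247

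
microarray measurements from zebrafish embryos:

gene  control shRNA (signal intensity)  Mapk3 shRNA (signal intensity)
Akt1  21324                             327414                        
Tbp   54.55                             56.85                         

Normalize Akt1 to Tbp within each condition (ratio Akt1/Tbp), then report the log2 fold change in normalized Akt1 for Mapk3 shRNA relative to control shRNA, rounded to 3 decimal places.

3.881

Akt1/Tbp (control shRNA) = 21324 / 54.55 = 390.91
Akt1/Tbp (Mapk3 shRNA) = 327414 / 56.85 = 5759.3
Fold change = 5759.3 / 390.91 = 14.7331
log2(14.7331) = 3.8810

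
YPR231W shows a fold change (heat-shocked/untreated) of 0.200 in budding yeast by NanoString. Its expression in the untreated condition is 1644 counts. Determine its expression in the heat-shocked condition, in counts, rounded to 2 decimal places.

328.80

heat-shocked expression = 1644 × 0.200 = 328.80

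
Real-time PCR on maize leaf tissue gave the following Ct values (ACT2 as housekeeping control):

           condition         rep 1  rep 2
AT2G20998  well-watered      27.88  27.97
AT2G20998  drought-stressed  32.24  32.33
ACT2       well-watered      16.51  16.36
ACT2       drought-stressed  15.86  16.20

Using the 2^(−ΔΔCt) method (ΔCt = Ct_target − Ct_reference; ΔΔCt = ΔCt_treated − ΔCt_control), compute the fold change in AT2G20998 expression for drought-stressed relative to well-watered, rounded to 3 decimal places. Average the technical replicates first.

0.037

Mean Ct: AT2G20998 well-watered 27.925; AT2G20998 drought-stressed 32.285; ACT2 well-watered 16.435; ACT2 drought-stressed 16.030
ΔCt(well-watered) = 27.925 − 16.435 = 11.490
ΔCt(drought-stressed) = 32.285 − 16.030 = 16.255
ΔΔCt = 16.255 − 11.490 = 4.765
Fold change = 2^(−4.765) = 0.0368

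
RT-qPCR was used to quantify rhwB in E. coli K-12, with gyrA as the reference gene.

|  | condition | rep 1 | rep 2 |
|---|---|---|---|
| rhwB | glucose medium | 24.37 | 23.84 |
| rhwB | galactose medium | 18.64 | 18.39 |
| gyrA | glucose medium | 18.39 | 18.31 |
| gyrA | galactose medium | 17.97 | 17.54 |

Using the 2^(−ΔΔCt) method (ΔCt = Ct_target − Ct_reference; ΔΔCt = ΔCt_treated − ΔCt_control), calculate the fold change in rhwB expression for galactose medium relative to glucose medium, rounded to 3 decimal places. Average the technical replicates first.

Mean Ct: rhwB glucose medium 24.105; rhwB galactose medium 18.515; gyrA glucose medium 18.350; gyrA galactose medium 17.755
ΔCt(glucose medium) = 24.105 − 18.350 = 5.755
ΔCt(galactose medium) = 18.515 − 17.755 = 0.760
ΔΔCt = 0.760 − 5.755 = -4.995
Fold change = 2^(−(-4.995)) = 2^4.995 = 31.8893

31.889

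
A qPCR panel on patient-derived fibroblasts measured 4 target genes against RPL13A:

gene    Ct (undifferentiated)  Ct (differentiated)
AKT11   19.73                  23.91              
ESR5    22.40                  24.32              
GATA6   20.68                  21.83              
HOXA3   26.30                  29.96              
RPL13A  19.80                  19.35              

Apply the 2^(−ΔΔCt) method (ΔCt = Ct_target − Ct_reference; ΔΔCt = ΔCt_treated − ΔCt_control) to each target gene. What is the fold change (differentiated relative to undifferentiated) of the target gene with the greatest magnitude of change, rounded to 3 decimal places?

0.040

AKT11: ΔΔCt = (23.91−19.35) − (19.73−19.80) = 4.56 − (-0.07) = 4.63; fold change = 2^-4.63 = 0.040
ESR5: ΔΔCt = (24.32−19.35) − (22.40−19.80) = 4.97 − 2.60 = 2.37; fold change = 2^-2.37 = 0.193
GATA6: ΔΔCt = (21.83−19.35) − (20.68−19.80) = 2.48 − 0.88 = 1.60; fold change = 2^-1.60 = 0.330
HOXA3: ΔΔCt = (29.96−19.35) − (26.30−19.80) = 10.61 − 6.50 = 4.11; fold change = 2^-4.11 = 0.058
AKT11 has the largest |ΔΔCt| = 4.63.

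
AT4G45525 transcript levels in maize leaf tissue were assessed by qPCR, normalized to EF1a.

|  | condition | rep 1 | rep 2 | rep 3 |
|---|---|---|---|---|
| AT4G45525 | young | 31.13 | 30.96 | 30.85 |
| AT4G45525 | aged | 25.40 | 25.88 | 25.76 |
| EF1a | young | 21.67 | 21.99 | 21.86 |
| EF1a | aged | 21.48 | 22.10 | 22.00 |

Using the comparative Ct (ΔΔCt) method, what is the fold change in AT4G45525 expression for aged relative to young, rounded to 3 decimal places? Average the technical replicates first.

39.947

Mean Ct: AT4G45525 young 30.980; AT4G45525 aged 25.680; EF1a young 21.840; EF1a aged 21.860
ΔCt(young) = 30.980 − 21.840 = 9.140
ΔCt(aged) = 25.680 − 21.860 = 3.820
ΔΔCt = 3.820 − 9.140 = -5.320
Fold change = 2^(−(-5.320)) = 2^5.320 = 39.9466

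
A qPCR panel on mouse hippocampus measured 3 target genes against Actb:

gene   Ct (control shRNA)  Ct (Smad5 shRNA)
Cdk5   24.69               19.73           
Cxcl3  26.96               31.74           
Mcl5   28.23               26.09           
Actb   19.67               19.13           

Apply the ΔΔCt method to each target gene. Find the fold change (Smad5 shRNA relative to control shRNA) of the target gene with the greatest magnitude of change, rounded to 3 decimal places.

Cdk5: ΔΔCt = (19.73−19.13) − (24.69−19.67) = 0.60 − 5.02 = -4.42; fold change = 2^4.42 = 21.407
Cxcl3: ΔΔCt = (31.74−19.13) − (26.96−19.67) = 12.61 − 7.29 = 5.32; fold change = 2^-5.32 = 0.025
Mcl5: ΔΔCt = (26.09−19.13) − (28.23−19.67) = 6.96 − 8.56 = -1.60; fold change = 2^1.60 = 3.031
Cxcl3 has the largest |ΔΔCt| = 5.32.

0.025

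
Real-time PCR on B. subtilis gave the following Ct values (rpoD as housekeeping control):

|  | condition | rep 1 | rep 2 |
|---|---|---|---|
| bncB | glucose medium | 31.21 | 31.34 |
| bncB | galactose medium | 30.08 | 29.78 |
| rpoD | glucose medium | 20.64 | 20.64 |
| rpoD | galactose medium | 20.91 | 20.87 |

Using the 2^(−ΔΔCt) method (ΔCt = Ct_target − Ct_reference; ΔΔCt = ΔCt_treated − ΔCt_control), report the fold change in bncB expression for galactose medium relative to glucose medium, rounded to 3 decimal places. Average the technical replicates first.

Mean Ct: bncB glucose medium 31.275; bncB galactose medium 29.930; rpoD glucose medium 20.640; rpoD galactose medium 20.890
ΔCt(glucose medium) = 31.275 − 20.640 = 10.635
ΔCt(galactose medium) = 29.930 − 20.890 = 9.040
ΔΔCt = 9.040 − 10.635 = -1.595
Fold change = 2^(−(-1.595)) = 2^1.595 = 3.0209

3.021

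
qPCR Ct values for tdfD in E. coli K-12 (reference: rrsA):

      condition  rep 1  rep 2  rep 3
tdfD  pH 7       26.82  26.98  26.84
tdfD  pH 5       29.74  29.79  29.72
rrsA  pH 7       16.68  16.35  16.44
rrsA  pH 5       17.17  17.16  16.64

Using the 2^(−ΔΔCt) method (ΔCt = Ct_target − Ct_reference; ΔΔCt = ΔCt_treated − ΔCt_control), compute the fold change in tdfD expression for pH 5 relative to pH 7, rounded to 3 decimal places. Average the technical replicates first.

Mean Ct: tdfD pH 7 26.880; tdfD pH 5 29.750; rrsA pH 7 16.490; rrsA pH 5 16.990
ΔCt(pH 7) = 26.880 − 16.490 = 10.390
ΔCt(pH 5) = 29.750 − 16.990 = 12.760
ΔΔCt = 12.760 − 10.390 = 2.370
Fold change = 2^(−2.370) = 0.1934

0.193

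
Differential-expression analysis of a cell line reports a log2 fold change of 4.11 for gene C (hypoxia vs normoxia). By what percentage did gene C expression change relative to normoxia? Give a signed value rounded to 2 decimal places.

Fold change = 2^(4.11) = 17.2677
Percent change = (FC − 1) × 100% = (17.2677 − 1) × 100 = 1626.77%

1626.77%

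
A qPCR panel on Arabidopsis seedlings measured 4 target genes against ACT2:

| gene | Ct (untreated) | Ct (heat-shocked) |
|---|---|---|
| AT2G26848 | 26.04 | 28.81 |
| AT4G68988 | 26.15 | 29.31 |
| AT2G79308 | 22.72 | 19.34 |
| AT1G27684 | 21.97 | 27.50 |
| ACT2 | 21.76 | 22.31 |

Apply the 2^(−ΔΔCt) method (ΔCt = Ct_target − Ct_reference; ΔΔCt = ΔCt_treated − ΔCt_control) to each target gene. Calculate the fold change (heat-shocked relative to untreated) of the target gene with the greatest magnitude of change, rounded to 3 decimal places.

AT2G26848: ΔΔCt = (28.81−22.31) − (26.04−21.76) = 6.50 − 4.28 = 2.22; fold change = 2^-2.22 = 0.215
AT4G68988: ΔΔCt = (29.31−22.31) − (26.15−21.76) = 7.00 − 4.39 = 2.61; fold change = 2^-2.61 = 0.164
AT2G79308: ΔΔCt = (19.34−22.31) − (22.72−21.76) = -2.97 − 0.96 = -3.93; fold change = 2^3.93 = 15.242
AT1G27684: ΔΔCt = (27.50−22.31) − (21.97−21.76) = 5.19 − 0.21 = 4.98; fold change = 2^-4.98 = 0.032
AT1G27684 has the largest |ΔΔCt| = 4.98.

0.032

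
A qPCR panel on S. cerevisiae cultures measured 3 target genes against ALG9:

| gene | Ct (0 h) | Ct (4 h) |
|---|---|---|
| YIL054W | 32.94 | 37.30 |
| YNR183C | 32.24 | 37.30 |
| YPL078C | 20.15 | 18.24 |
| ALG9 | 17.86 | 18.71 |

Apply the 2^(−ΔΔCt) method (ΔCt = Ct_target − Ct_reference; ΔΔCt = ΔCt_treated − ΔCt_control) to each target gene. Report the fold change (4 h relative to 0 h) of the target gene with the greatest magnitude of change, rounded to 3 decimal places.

0.054

YIL054W: ΔΔCt = (37.30−18.71) − (32.94−17.86) = 18.59 − 15.08 = 3.51; fold change = 2^-3.51 = 0.088
YNR183C: ΔΔCt = (37.30−18.71) − (32.24−17.86) = 18.59 − 14.38 = 4.21; fold change = 2^-4.21 = 0.054
YPL078C: ΔΔCt = (18.24−18.71) − (20.15−17.86) = -0.47 − 2.29 = -2.76; fold change = 2^2.76 = 6.774
YNR183C has the largest |ΔΔCt| = 4.21.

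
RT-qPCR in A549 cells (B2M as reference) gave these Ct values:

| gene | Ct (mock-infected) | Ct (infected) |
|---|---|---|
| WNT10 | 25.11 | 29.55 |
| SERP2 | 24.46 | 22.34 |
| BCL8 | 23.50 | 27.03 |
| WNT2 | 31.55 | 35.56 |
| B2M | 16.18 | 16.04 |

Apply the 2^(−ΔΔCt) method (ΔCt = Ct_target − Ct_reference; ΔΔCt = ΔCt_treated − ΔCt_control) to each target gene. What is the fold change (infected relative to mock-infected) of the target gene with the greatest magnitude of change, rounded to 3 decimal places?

WNT10: ΔΔCt = (29.55−16.04) − (25.11−16.18) = 13.51 − 8.93 = 4.58; fold change = 2^-4.58 = 0.042
SERP2: ΔΔCt = (22.34−16.04) − (24.46−16.18) = 6.30 − 8.28 = -1.98; fold change = 2^1.98 = 3.945
BCL8: ΔΔCt = (27.03−16.04) − (23.50−16.18) = 10.99 − 7.32 = 3.67; fold change = 2^-3.67 = 0.079
WNT2: ΔΔCt = (35.56−16.04) − (31.55−16.18) = 19.52 − 15.37 = 4.15; fold change = 2^-4.15 = 0.056
WNT10 has the largest |ΔΔCt| = 4.58.

0.042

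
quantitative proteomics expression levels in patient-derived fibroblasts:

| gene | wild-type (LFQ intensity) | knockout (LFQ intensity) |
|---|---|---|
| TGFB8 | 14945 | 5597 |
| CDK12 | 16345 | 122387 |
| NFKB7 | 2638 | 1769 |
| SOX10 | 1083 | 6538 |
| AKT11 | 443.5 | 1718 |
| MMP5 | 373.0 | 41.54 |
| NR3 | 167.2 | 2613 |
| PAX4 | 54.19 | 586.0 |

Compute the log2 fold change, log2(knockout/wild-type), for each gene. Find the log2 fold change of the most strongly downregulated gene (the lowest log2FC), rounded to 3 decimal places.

-3.167

log2(5597/14945) = -1.417  (TGFB8)
log2(122387/16345) = 2.905  (CDK12)
log2(1769/2638) = -0.577  (NFKB7)
log2(6538/1083) = 2.594  (SOX10)
log2(1718/443.5) = 1.954  (AKT11)
log2(41.54/373.0) = -3.167  (MMP5)
log2(2613/167.2) = 3.966  (NR3)
log2(586.0/54.19) = 3.435  (PAX4)
MMP5 is most strongly downregulated.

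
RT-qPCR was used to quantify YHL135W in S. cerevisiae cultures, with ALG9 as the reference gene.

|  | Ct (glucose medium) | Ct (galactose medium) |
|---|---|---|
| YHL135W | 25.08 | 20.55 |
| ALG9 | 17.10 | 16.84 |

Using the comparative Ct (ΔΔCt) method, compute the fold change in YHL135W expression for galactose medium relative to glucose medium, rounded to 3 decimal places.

ΔCt(glucose medium) = 25.080 − 17.100 = 7.980
ΔCt(galactose medium) = 20.550 − 16.840 = 3.710
ΔΔCt = 3.710 − 7.980 = -4.270
Fold change = 2^(−(-4.270)) = 2^4.270 = 19.2929

19.293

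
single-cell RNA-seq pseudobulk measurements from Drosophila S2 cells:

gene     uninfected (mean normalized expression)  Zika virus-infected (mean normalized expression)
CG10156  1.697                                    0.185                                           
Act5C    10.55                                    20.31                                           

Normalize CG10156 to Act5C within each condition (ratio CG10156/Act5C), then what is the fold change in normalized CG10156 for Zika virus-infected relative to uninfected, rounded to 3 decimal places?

CG10156/Act5C (uninfected) = 1.697 / 10.55 = 0.16085
CG10156/Act5C (Zika virus-infected) = 0.185 / 20.31 = 0.0091088
Fold change = 0.0091088 / 0.16085 = 0.0566

0.057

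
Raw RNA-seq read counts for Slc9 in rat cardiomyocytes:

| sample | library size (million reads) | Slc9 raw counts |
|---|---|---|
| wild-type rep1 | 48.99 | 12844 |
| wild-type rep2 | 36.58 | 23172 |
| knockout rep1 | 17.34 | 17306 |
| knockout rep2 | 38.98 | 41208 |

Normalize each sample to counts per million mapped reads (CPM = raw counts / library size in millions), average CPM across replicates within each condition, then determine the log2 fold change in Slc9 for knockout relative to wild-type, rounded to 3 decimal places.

CPM(wild-type rep1) = 12844 / 48.99 = 262.1760
CPM(wild-type rep2) = 23172 / 36.58 = 633.4609
CPM(knockout rep1) = 17306 / 17.34 = 998.0392
CPM(knockout rep2) = 41208 / 38.98 = 1057.1575
mean CPM(wild-type) = 447.8184; mean CPM(knockout) = 1027.5984
Fold change = 1027.5984 / 447.8184 = 2.29468
log2(2.29468) = 1.1983

1.198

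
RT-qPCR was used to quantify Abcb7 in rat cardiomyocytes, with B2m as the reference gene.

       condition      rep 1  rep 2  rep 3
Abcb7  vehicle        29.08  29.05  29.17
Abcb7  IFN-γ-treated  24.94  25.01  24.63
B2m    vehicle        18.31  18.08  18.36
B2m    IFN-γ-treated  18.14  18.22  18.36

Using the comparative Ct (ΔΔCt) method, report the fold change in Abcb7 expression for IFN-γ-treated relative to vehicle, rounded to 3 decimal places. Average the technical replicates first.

18.765

Mean Ct: Abcb7 vehicle 29.100; Abcb7 IFN-γ-treated 24.860; B2m vehicle 18.250; B2m IFN-γ-treated 18.240
ΔCt(vehicle) = 29.100 − 18.250 = 10.850
ΔCt(IFN-γ-treated) = 24.860 − 18.240 = 6.620
ΔΔCt = 6.620 − 10.850 = -4.230
Fold change = 2^(−(-4.230)) = 2^4.230 = 18.7654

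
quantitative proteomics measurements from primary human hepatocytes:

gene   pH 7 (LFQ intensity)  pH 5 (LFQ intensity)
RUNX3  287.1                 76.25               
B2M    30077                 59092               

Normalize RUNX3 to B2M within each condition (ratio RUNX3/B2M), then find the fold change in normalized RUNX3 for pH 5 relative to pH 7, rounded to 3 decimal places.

0.135

RUNX3/B2M (pH 7) = 287.1 / 30077 = 0.0095455
RUNX3/B2M (pH 5) = 76.25 / 59092 = 0.0012904
Fold change = 0.0012904 / 0.0095455 = 0.1352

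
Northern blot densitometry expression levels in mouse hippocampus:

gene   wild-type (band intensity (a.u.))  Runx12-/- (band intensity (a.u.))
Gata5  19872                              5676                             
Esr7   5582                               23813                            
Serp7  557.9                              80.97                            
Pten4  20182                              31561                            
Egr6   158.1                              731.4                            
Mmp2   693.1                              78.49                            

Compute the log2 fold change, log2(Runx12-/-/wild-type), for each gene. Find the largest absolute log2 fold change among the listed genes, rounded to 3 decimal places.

3.142

log2(5676/19872) = -1.808  (Gata5)
log2(23813/5582) = 2.093  (Esr7)
log2(80.97/557.9) = -2.785  (Serp7)
log2(31561/20182) = 0.645  (Pten4)
log2(731.4/158.1) = 2.210  (Egr6)
log2(78.49/693.1) = -3.142  (Mmp2)
The largest magnitude belongs to Mmp2.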